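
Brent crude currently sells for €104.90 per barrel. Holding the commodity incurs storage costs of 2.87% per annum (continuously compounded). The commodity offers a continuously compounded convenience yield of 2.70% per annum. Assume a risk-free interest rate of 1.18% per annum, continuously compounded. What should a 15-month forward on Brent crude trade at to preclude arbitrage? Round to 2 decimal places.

€106.69 per barrel

Net carry = r + u − y = 0.0118 + 0.0287 − 0.0270 = 0.0135
F = S·e^((r+u−y)T) = 104.90 · e^(0.0135 × 15/12) = 104.90 · e^0.016875
= 104.90 × 1.017018 = €106.69 per barrel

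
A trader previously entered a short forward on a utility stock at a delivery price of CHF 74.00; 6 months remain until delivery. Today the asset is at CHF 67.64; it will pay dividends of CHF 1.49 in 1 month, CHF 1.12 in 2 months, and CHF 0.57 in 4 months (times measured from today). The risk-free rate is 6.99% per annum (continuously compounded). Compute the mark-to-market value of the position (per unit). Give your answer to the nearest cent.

PV(remaining dividends) I = 1.49·e^(−0.0699·1/12) + 1.12·e^(−0.0699·2/12) + 0.57·e^(−0.0699·4/12) = 3.1452
Current forward F = (S − I)·e^(rT) = (67.64 − 3.1452)·e^(0.0699·6/12) = 64.4948 × 1.035568 = 66.7888
Value (long) = (F − K)·e^(−rT) = (66.7888 − 74.00) × 0.965654 = -6.9635
Short position value = −(long value) = CHF 6.96

CHF 6.96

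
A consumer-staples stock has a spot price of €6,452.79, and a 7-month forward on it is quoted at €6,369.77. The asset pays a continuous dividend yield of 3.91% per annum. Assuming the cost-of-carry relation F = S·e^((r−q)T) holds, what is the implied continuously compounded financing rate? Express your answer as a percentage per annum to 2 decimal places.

1.69%

From F = S·e^((r−q)T): (r − q) = ln(F/S)/T
ln(6369.77/6452.79) = ln(0.987134) = -0.012949
(r − q) = -0.012949 / (7/12) = -0.022198
r = ln(F/S)/T + q = -0.022198 + 0.0391 = 0.016902
r = 1.69%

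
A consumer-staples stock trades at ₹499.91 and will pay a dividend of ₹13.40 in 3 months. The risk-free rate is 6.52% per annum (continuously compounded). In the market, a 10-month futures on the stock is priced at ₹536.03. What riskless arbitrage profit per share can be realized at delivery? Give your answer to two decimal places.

₹22.13 per share

PV(dividends) I = 13.40·e^(−0.0652·3/12) = 13.1834
Fair futures F* = (S − I)·e^(rT) = (499.91 − 13.1834)·e^0.054333 = 486.7266 × 1.055836 = 513.9035
Market ₹536.03 > fair 513.9035: forward overpriced → cash-and-carry (borrow at r, buy the stock and collect the dividends, short the forward).
Profit at T = |F_mkt − F*| = |536.03 − 513.9035| = ₹22.13 per share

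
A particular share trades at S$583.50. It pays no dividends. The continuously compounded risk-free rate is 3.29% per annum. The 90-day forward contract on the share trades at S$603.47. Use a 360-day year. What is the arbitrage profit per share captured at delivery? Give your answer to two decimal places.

Fair forward: F* = S·e^(carry·T), with carry = r = 0.0329
F* = 583.50 · e^(0.0329 × 90/360) = 583.50 · e^0.008225 = 583.50 × 1.008259 = S$588.3191
Market S$603.47 > fair S$588.3191: forward overpriced → cash-and-carry (buy spot, short the forward).
At maturity, profit = |F_mkt − F*| = |603.47 − 588.3191| = S$15.15 per share

S$15.15 per share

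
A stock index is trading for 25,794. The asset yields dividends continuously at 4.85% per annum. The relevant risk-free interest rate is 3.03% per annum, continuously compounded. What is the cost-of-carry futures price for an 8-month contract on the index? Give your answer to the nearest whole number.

25,483

F = S·e^((r − q)T) = 25794 · e^((0.0303 − 0.0485) × 8/12)
= 25794 · e^-0.012133 = 25794 × 0.987940
F = 25,483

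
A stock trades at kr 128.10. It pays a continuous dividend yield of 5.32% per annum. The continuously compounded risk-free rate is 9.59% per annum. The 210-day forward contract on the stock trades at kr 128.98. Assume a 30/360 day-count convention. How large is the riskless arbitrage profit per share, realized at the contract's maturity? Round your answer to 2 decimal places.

Fair forward: F* = S·e^(carry·T), with carry = (r − q) = 0.0959 − 0.0532 = 0.0427
F* = 128.10 · e^(0.0427 × 210/360) = 128.10 · e^0.024908 = 128.10 × 1.025221 = kr 131.3308
Market kr 128.98 < fair kr 131.3308: forward underpriced → reverse cash-and-carry (short spot, go long the forward).
At maturity, profit = |F_mkt − F*| = |128.98 − 131.3308| = kr 2.35 per share

kr 2.35 per share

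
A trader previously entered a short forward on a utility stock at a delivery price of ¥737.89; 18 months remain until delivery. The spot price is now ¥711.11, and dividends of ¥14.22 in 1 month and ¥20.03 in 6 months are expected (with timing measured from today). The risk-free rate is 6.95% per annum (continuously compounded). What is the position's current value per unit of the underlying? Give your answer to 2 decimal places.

PV(remaining dividends) I = 14.22·e^(−0.0695·1/12) + 20.03·e^(−0.0695·6/12) = 33.4838
Current forward F = (S − I)·e^(rT) = (711.11 − 33.4838)·e^(0.0695·18/12) = 677.6262 × 1.109878 = 752.0824
Value (long) = (F − K)·e^(−rT) = (752.0824 − 737.89) × 0.901000 = 12.7874
Short position value = −(long value) = -¥12.79

-¥12.79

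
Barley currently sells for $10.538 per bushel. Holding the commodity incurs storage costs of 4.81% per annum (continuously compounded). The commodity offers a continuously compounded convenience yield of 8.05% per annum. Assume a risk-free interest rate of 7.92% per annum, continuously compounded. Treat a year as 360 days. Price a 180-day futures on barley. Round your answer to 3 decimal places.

$10.787 per bushel

Net carry = r + u − y = 0.0792 + 0.0481 − 0.0805 = 0.0468
F = S·e^((r+u−y)T) = 10.538 · e^(0.0468 × 180/360) = 10.538 · e^0.023400
= 10.538 × 1.023676 = $10.787 per bushel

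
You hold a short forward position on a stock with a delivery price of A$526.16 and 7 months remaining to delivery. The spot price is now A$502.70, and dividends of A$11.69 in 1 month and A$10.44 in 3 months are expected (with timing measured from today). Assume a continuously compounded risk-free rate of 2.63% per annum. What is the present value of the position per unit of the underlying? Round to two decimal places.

A$37.49

PV(remaining dividends) I = 11.69·e^(−0.0263·1/12) + 10.44·e^(−0.0263·3/12) = 22.0360
Current forward F = (S − I)·e^(rT) = (502.70 − 22.0360)·e^(0.0263·7/12) = 480.6640 × 1.015460 = 488.0951
Value (long) = (F − K)·e^(−rT) = (488.0951 − 526.16) × 0.984775 = -37.4854
Short position value = −(long value) = A$37.49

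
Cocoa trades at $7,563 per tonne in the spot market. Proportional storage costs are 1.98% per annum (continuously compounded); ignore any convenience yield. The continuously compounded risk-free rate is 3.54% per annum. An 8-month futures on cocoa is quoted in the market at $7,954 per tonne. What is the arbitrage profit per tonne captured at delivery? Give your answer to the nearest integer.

Fair futures: F* = S·e^(carry·T), with carry = (r + u) = 0.0354 + 0.0198 = 0.0552
F* = 7563 · e^(0.0552 × 8/12) = 7563 · e^0.036800 = 7563 × 1.037486 = $7846.5066
Market $7954 > fair $7846.5066: forward overpriced → cash-and-carry (buy spot, short the forward).
At maturity, profit = |F_mkt − F*| = |7954 − 7846.5066| = $107 per tonne

$107 per tonne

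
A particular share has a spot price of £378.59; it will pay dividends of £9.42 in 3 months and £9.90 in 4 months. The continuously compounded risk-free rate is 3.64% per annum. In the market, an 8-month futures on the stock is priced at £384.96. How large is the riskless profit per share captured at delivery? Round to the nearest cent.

£16.66 per share

PV(dividends) I = 9.42·e^(−0.0364·3/12) + 9.90·e^(−0.0364·4/12) = 19.1153
Fair futures F* = (S − I)·e^(rT) = (378.59 − 19.1153)·e^0.024267 = 359.4747 × 1.024564 = 368.3048
Market £384.96 > fair 368.3048: forward overpriced → cash-and-carry (borrow at r, buy the stock and collect the dividends, short the forward).
Profit at T = |F_mkt − F*| = |384.96 − 368.3048| = £16.66 per share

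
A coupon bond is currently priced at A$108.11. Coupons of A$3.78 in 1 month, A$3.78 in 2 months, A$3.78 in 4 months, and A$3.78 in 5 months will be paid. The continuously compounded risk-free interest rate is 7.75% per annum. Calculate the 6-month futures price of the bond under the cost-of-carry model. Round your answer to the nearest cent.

A$96.96

PV(coupons) I = 3.78·e^(−0.0775·1/12) + 3.78·e^(−0.0775·2/12) + 3.78·e^(−0.0775·4/12) + 3.78·e^(−0.0775·5/12)
I = 3.7557 + 3.7315 + 3.6836 + 3.6599 = 14.8307
F = (S − I)·e^(rT) = (108.11 − 14.8307) · e^(0.0775·6/12)
= 93.2793 · e^0.038750 = 93.2793 × 1.039511 = A$96.96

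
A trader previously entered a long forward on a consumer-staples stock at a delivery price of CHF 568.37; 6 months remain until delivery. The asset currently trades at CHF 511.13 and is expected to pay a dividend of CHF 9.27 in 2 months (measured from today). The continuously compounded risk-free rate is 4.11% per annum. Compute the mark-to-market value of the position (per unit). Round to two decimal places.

-CHF 54.89

PV(remaining dividends) I = 9.27·e^(−0.0411·2/12) = 9.2067
Current forward F = (S − I)·e^(rT) = (511.13 − 9.2067)·e^(0.0411·6/12) = 501.9233 × 1.020763 = 512.3447
Value (long) = (F − K)·e^(−rT) = (512.3447 − 568.37) × 0.979660 = -54.8857
Value = -CHF 54.89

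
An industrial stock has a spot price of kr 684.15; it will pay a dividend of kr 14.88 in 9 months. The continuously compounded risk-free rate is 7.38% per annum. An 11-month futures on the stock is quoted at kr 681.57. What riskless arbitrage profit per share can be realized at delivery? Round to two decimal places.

PV(dividends) I = 14.88·e^(−0.0738·9/12) = 14.0788
Fair futures F* = (S − I)·e^(rT) = (684.15 − 14.0788)·e^0.067650 = 670.0712 × 1.069991 = 716.9702
Market kr 681.57 < fair 716.9702: forward underpriced → reverse cash-and-carry (short the stock, invest proceeds at r, pay the dividends, go long the forward).
Profit at T = |F_mkt − F*| = |681.57 − 716.9702| = kr 35.40 per share

kr 35.40 per share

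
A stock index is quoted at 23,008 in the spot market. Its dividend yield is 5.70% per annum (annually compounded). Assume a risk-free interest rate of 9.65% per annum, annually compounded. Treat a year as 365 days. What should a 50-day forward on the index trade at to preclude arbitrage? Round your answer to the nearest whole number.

23,124

F = S · (1+r)^T / (1+q)^T
= 23008 × 1.012700 / 1.007623 = 23008 × 1.005039
F = 23,124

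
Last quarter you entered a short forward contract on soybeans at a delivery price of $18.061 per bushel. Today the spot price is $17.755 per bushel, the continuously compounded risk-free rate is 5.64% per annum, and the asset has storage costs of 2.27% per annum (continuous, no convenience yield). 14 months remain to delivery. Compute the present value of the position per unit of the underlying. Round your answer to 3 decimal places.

Current fair forward for the remaining 14 months: F = S·e^((r + u)·T), (r + u) = 0.0564 + 0.0227 = 0.0791
F = 17.755 · e^(0.0791 × 14/12) = 17.755 × 1.096676 = 19.4715
Value of long forward = (F − K)·e^(−rT) = (19.4715 − 18.061) · e^(−0.0564·14/12)
= 1.4105 × 0.936318 = 1.321
Short position value = −(long value) = -$1.321

-$1.321 per bushel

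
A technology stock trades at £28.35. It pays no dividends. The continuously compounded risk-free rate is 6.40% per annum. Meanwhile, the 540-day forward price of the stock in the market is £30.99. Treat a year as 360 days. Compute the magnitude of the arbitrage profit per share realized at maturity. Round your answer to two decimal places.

£0.22 per share

Fair forward: F* = S·e^(carry·T), with carry = r = 0.0640
F* = 28.35 · e^(0.0640 × 540/360) = 28.35 · e^0.096000 = 28.35 × 1.100759 = £31.2065
Market £30.99 < fair £31.2065: forward underpriced → reverse cash-and-carry (short spot, go long the forward).
At maturity, profit = |F_mkt − F*| = |30.99 − 31.2065| = £0.22 per share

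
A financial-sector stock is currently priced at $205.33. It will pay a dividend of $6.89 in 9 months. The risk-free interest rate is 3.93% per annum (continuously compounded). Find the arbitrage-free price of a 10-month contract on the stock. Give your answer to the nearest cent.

PV(dividends) I = 6.89·e^(−0.0393·9/12)
I = 6.6899
F = (S − I)·e^(rT) = (205.33 − 6.6899) · e^(0.0393·10/12)
= 198.6401 · e^0.032750 = 198.6401 × 1.033292 = $205.25

$205.25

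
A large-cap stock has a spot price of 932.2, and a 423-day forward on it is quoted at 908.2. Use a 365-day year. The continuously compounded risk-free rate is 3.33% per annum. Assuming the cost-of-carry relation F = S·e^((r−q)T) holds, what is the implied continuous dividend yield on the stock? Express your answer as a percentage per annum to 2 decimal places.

From F = S·e^((r−q)T): (r − q) = ln(F/S)/T
ln(908.2/932.2) = ln(0.974254) = -0.026083
(r − q) = -0.026083 / (423/365) = -0.022507
q = r − ln(F/S)/T = 0.0333 + 0.022507 = 0.055807
q = 5.58%

5.58%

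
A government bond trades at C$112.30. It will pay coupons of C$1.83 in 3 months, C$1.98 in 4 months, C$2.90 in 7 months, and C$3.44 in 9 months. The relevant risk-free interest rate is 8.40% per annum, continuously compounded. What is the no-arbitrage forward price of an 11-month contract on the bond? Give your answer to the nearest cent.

PV(coupons) I = 1.83·e^(−0.0840·3/12) + 1.98·e^(−0.0840·4/12) + 2.90·e^(−0.0840·7/12) + 3.44·e^(−0.0840·9/12)
I = 1.7920 + 1.9253 + 2.7613 + 3.2300 = 9.7086
F = (S − I)·e^(rT) = (112.30 − 9.7086) · e^(0.0840·11/12)
= 102.5914 · e^0.077000 = 102.5914 × 1.080042 = C$110.80

C$110.80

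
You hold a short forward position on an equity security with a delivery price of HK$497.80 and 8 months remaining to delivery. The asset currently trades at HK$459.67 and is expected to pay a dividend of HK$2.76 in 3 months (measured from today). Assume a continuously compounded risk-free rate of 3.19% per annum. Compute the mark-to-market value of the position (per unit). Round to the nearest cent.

PV(remaining dividends) I = 2.76·e^(−0.0319·3/12) = 2.7381
Current forward F = (S − I)·e^(rT) = (459.67 − 2.7381)·e^(0.0319·8/12) = 456.9319 × 1.021494 = 466.7532
Value (long) = (F − K)·e^(−rT) = (466.7532 − 497.80) × 0.978958 = -30.3935
Short position value = −(long value) = HK$30.39

HK$30.39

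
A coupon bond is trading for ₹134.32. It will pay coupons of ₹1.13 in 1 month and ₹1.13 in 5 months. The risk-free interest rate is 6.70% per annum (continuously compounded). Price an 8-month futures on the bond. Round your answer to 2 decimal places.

₹138.13

PV(coupons) I = 1.13·e^(−0.0670·1/12) + 1.13·e^(−0.0670·5/12)
I = 1.1237 + 1.0989 = 2.2226
F = (S − I)·e^(rT) = (134.32 − 2.2226) · e^(0.0670·8/12)
= 132.0974 · e^0.044667 = 132.0974 × 1.045680 = ₹138.13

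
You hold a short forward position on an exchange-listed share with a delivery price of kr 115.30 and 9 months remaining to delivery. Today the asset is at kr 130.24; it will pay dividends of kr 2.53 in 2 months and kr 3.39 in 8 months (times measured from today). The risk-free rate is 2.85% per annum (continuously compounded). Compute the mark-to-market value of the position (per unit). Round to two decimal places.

-kr 11.53

PV(remaining dividends) I = 2.53·e^(−0.0285·2/12) + 3.39·e^(−0.0285·8/12) = 5.8442
Current forward F = (S − I)·e^(rT) = (130.24 − 5.8442)·e^(0.0285·9/12) = 124.3958 × 1.021605 = 127.0834
Value (long) = (F − K)·e^(−rT) = (127.0834 − 115.30) × 0.978852 = 11.5342
Short position value = −(long value) = -kr 11.53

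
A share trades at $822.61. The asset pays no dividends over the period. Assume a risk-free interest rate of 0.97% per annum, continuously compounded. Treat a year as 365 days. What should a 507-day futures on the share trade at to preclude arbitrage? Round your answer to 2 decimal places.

F = S·e^(rT) = 822.61 · e^(0.0097 × 507/365)
= 822.61 · e^0.013474 = 822.61 × 1.013565
F = $833.77

$833.77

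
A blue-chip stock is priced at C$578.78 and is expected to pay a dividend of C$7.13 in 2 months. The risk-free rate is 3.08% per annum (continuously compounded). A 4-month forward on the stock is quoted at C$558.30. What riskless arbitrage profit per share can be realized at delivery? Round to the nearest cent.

C$19.29 per share

PV(dividends) I = 7.13·e^(−0.0308·2/12) = 7.0935
Fair forward F* = (S − I)·e^(rT) = (578.78 − 7.0935)·e^0.010267 = 571.6865 × 1.010320 = 577.5863
Market C$558.30 < fair 577.5863: forward underpriced → reverse cash-and-carry (short the stock, invest proceeds at r, pay the dividends, go long the forward).
Profit at T = |F_mkt − F*| = |558.30 − 577.5863| = C$19.29 per share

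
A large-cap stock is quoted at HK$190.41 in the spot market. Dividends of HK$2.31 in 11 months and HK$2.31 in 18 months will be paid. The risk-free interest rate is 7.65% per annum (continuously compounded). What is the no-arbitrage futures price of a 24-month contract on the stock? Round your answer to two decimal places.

PV(dividends) I = 2.31·e^(−0.0765·11/12) + 2.31·e^(−0.0765·18/12)
I = 2.1536 + 2.0596 = 4.2132
F = (S − I)·e^(rT) = (190.41 − 4.2132) · e^(0.0765·24/12)
= 186.1968 · e^0.153000 = 186.1968 × 1.165325 = HK$216.98

HK$216.98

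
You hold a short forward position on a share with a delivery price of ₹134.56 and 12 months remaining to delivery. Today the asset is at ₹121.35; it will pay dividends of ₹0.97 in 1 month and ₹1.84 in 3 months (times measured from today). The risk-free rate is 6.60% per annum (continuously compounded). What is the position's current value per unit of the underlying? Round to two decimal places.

₹7.39

PV(remaining dividends) I = 0.97·e^(−0.0660·1/12) + 1.84·e^(−0.0660·3/12) = 2.7746
Current forward F = (S − I)·e^(rT) = (121.35 − 2.7746)·e^(0.0660·12/12) = 118.5754 × 1.068227 = 126.6654
Value (long) = (F − K)·e^(−rT) = (126.6654 − 134.56) × 0.936131 = -7.3904
Short position value = −(long value) = ₹7.39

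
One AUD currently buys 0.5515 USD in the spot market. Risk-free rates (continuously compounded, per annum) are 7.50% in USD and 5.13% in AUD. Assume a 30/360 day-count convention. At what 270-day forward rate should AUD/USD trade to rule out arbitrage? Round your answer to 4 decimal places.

F = S·e^((r_USD − r_AUD)T) = 0.5515 · e^((0.0750 − 0.0513) × 270/360)
= 0.5515 · e^0.017775 = 0.5515 × 1.017934
F = 0.5614 USD per AUD

0.5614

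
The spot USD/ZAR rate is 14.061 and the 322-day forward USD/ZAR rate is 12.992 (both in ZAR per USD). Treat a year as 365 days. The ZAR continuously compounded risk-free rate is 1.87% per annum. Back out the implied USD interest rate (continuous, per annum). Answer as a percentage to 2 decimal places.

10.83%

F = S·e^((r_ZAR − r_USD)T) ⇒ r_USD = r_ZAR − ln(F/S)/T
ln(12.992/14.061) = -0.079071; /(322/365) = -0.089630
r_USD = 0.0187 + 0.089630 = 0.108330
r_USD = 10.83%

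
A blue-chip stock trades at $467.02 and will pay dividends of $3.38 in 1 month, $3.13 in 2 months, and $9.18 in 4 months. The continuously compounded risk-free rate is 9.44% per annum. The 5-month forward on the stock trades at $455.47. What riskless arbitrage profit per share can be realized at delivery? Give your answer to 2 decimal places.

$14.34 per share

PV(dividends) I = 3.38·e^(−0.0944·1/12) + 3.13·e^(−0.0944·2/12) + 9.18·e^(−0.0944·4/12) = 15.3303
Fair forward F* = (S − I)·e^(rT) = (467.02 − 15.3303)·e^0.039333 = 451.6897 × 1.040117 = 469.8101
Market $455.47 < fair 469.8101: forward underpriced → reverse cash-and-carry (short the stock, invest proceeds at r, pay the dividends, go long the forward).
Profit at T = |F_mkt − F*| = |455.47 − 469.8101| = $14.34 per share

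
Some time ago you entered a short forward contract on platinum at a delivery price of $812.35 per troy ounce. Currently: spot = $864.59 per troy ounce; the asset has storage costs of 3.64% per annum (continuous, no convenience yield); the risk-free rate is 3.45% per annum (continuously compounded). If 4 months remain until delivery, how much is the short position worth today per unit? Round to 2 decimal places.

-$72.08 per troy ounce

Current fair forward for the remaining 4 months: F = S·e^((r + u)·T), (r + u) = 0.0345 + 0.0364 = 0.0709
F = 864.59 · e^(0.0709 × 4/12) = 864.59 × 1.023915 = 885.2667
Value of long forward = (F − K)·e^(−rT) = (885.2667 − 812.35) · e^(−0.0345·4/12)
= 72.9167 × 0.988566 = 72.08
Short position value = −(long value) = -$72.08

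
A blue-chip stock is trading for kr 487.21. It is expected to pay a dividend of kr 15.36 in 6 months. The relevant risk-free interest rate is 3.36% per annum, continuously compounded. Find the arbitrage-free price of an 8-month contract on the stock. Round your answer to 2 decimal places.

PV(dividends) I = 15.36·e^(−0.0336·6/12)
I = 15.1041
F = (S − I)·e^(rT) = (487.21 − 15.1041) · e^(0.0336·8/12)
= 472.1059 · e^0.022400 = 472.1059 × 1.022653 = kr 482.80

kr 482.80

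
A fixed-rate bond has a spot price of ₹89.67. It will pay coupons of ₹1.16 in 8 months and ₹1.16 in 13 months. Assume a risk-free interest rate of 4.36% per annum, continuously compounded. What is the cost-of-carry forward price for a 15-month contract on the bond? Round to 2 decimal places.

PV(coupons) I = 1.16·e^(−0.0436·8/12) + 1.16·e^(−0.0436·13/12)
I = 1.1268 + 1.1065 = 2.2333
F = (S − I)·e^(rT) = (89.67 − 2.2333) · e^(0.0436·15/12)
= 87.4367 · e^0.054500 = 87.4367 × 1.056012 = ₹92.33

₹92.33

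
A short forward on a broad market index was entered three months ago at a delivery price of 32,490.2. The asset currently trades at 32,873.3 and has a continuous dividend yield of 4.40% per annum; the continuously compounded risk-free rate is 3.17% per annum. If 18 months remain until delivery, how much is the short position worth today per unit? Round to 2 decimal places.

207.74

Current fair forward for the remaining 18 months: F = S·e^((r − q)·T), (r − q) = 0.0317 − 0.0440 = -0.0123
F = 32873.3 · e^(-0.0123 × 18/12) = 32873.3 × 0.98171916 = 32272.3485
Value of long forward = (F − K)·e^(−rT) = (32272.3485 − 32490.2) · e^(−0.0317·18/12)
= -217.8515 × 0.95356279 = -207.74
Short position value = −(long value) = 207.74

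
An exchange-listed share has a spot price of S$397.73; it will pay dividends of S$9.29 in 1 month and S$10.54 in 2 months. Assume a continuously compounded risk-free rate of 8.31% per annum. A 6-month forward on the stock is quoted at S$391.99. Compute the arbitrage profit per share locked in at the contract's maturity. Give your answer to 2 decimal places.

S$2.16 per share

PV(dividends) I = 9.29·e^(−0.0831·1/12) + 10.54·e^(−0.0831·2/12) = 19.6209
Fair forward F* = (S − I)·e^(rT) = (397.73 − 19.6209)·e^0.041550 = 378.1091 × 1.042425 = 394.1504
Market S$391.99 < fair 394.1504: forward underpriced → reverse cash-and-carry (short the stock, invest proceeds at r, pay the dividends, go long the forward).
Profit at T = |F_mkt − F*| = |391.99 − 394.1504| = S$2.16 per share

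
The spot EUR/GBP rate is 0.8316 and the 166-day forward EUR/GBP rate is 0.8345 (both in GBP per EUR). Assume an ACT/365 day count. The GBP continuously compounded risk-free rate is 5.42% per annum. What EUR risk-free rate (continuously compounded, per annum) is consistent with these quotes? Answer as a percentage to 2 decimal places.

4.65%

F = S·e^((r_GBP − r_EUR)T) ⇒ r_EUR = r_GBP − ln(F/S)/T
ln(0.8345/0.8316) = 0.003481; /(166/365) = 0.007654
r_EUR = 0.0542 − 0.007654 = 0.046546
r_EUR = 4.65%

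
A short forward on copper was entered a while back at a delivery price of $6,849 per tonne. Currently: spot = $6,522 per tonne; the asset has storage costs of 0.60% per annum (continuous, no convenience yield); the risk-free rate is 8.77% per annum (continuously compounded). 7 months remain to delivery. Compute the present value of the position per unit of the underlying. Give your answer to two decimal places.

Current fair forward for the remaining 7 months: F = S·e^((r + u)·T), (r + u) = 0.0877 + 0.0060 = 0.0937
F = 6522 · e^(0.0937 × 7/12) = 6522 × 1.05617969 = 6888.4039
Value of long forward = (F − K)·e^(−rT) = (6888.4039 − 6849) · e^(−0.0877·7/12)
= 39.4039 × 0.95012822 = 37.44
Short position value = −(long value) = -$37.44

-$37.44 per tonne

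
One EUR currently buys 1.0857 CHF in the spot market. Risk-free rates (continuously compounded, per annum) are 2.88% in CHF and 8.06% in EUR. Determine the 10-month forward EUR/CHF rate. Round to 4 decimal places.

F = S·e^((r_CHF − r_EUR)T) = 1.0857 · e^((0.0288 − 0.0806) × 10/12)
= 1.0857 · e^-0.043167 = 1.0857 × 0.957751
F = 1.0398 CHF per EUR

1.0398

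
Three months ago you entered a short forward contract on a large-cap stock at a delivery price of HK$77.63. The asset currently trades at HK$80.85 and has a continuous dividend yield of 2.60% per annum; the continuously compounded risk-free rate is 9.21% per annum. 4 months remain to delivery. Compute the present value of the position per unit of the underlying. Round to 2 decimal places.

-HK$4.87

Current fair forward for the remaining 4 months: F = S·e^((r − q)·T), (r − q) = 0.0921 − 0.0260 = 0.0661
F = 80.85 · e^(0.0661 × 4/12) = 80.85 × 1.022278 = 82.6512
Value of long forward = (F − K)·e^(−rT) = (82.6512 − 77.63) · e^(−0.0921·4/12)
= 5.0212 × 0.969766 = 4.87
Short position value = −(long value) = -HK$4.87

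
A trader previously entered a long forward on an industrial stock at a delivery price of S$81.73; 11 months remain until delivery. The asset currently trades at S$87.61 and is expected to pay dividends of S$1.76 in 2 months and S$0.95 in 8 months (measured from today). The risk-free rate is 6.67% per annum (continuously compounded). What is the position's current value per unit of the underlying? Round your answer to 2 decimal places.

PV(remaining dividends) I = 1.76·e^(−0.0667·2/12) + 0.95·e^(−0.0667·8/12) = 2.6492
Current forward F = (S − I)·e^(rT) = (87.61 − 2.6492)·e^(0.0667·11/12) = 84.9608 × 1.063050 = 90.3176
Value (long) = (F − K)·e^(−rT) = (90.3176 − 81.73) × 0.940690 = 8.0783
Value = S$8.08

S$8.08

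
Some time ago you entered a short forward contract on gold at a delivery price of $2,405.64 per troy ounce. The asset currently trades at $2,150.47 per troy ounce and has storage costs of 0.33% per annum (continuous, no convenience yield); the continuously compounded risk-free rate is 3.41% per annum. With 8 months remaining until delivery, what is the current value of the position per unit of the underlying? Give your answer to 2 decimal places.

Current fair forward for the remaining 8 months: F = S·e^((r + u)·T), (r + u) = 0.0341 + 0.0033 = 0.0374
F = 2150.47 · e^(0.0374 × 8/12) = 2150.47 × 1.02524677 = 2204.7624
Value of long forward = (F − K)·e^(−rT) = (2204.7624 − 2405.64) · e^(−0.0341·8/12)
= -200.8776 × 0.97752312 = -196.36
Short position value = −(long value) = $196.36

$196.36 per troy ounce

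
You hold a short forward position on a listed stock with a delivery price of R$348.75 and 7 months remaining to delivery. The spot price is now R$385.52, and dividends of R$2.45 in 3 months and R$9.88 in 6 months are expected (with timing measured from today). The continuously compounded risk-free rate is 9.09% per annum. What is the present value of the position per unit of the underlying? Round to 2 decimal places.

-R$42.94

PV(remaining dividends) I = 2.45·e^(−0.0909·3/12) + 9.88·e^(−0.0909·6/12) = 11.8360
Current forward F = (S − I)·e^(rT) = (385.52 − 11.8360)·e^(0.0909·7/12) = 373.6840 × 1.054456 = 394.0333
Value (long) = (F − K)·e^(−rT) = (394.0333 − 348.75) × 0.948356 = 42.9447
Short position value = −(long value) = -R$42.94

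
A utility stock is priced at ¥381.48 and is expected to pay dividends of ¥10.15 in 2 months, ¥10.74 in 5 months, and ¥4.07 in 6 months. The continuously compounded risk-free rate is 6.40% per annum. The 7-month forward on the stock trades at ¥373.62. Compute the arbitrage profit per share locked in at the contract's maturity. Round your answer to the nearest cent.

PV(dividends) I = 10.15·e^(−0.0640·2/12) + 10.74·e^(−0.0640·5/12) + 4.07·e^(−0.0640·6/12) = 24.4415
Fair forward F* = (S − I)·e^(rT) = (381.48 − 24.4415)·e^0.037333 = 357.0385 × 1.038039 = 370.6199
Market ¥373.62 > fair 370.6199: forward overpriced → cash-and-carry (borrow at r, buy the stock and collect the dividends, short the forward).
Profit at T = |F_mkt − F*| = |373.62 − 370.6199| = ¥3.00 per share

¥3.00 per share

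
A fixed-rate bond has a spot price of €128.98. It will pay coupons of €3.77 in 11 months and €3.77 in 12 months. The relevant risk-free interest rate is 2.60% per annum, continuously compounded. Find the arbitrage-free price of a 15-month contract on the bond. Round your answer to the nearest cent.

€125.64

PV(coupons) I = 3.77·e^(−0.0260·11/12) + 3.77·e^(−0.0260·12/12)
I = 3.6812 + 3.6732 = 7.3544
F = (S − I)·e^(rT) = (128.98 − 7.3544) · e^(0.0260·15/12)
= 121.6256 · e^0.032500 = 121.6256 × 1.033034 = €125.64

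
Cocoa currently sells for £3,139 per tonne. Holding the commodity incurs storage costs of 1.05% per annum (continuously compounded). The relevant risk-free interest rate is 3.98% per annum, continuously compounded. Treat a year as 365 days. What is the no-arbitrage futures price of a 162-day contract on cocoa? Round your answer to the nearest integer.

£3,210 per tonne

Net carry = r + u − y = 0.0398 + 0.0105 − 0.0000 = 0.0503
F = S·e^((r+u−y)T) = 3139 · e^(0.0503 × 162/365) = 3139 · e^0.022325
= 3139 × 1.022576 = £3,210 per tonne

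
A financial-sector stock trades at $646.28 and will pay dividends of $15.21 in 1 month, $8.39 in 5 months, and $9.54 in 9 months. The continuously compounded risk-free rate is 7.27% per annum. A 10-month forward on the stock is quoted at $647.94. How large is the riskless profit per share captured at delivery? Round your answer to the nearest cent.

$4.40 per share

PV(dividends) I = 15.21·e^(−0.0727·1/12) + 8.39·e^(−0.0727·5/12) + 9.54·e^(−0.0727·9/12) = 32.2916
Fair forward F* = (S − I)·e^(rT) = (646.28 − 32.2916)·e^0.060583 = 613.9884 × 1.062456 = 652.3357
Market $647.94 < fair 652.3357: forward underpriced → reverse cash-and-carry (short the stock, invest proceeds at r, pay the dividends, go long the forward).
Profit at T = |F_mkt − F*| = |647.94 − 652.3357| = $4.40 per share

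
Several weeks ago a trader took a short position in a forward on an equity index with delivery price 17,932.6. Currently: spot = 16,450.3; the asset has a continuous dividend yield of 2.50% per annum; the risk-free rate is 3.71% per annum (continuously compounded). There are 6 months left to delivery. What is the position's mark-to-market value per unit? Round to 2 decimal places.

Current fair forward for the remaining 6 months: F = S·e^((r − q)·T), (r − q) = 0.0371 − 0.0250 = 0.0121
F = 16450.3 · e^(0.0121 × 6/12) = 16450.3 × 1.00606834 = 16550.1260
Value of long forward = (F − K)·e^(−rT) = (16550.1260 − 17932.6) · e^(−0.0371·6/12)
= -1382.4740 × 0.98162099 = -1357.07
Short position value = −(long value) = 1357.07

1357.07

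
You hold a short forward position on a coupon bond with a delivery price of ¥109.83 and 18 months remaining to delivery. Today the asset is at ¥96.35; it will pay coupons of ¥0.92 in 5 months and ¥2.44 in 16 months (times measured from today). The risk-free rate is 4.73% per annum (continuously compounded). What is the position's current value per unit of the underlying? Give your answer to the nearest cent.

¥9.15

PV(remaining coupons) I = 0.92·e^(−0.0473·5/12) + 2.44·e^(−0.0473·16/12) = 3.1929
Current forward F = (S − I)·e^(rT) = (96.35 − 3.1929)·e^(0.0473·18/12) = 93.1571 × 1.073528 = 100.0068
Value (long) = (F − K)·e^(−rT) = (100.0068 − 109.83) × 0.931508 = -9.1504
Short position value = −(long value) = ¥9.15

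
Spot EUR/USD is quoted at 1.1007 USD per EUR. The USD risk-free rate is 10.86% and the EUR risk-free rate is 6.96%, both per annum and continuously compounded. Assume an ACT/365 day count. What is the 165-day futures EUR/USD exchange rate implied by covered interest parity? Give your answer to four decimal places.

F = S·e^((r_USD − r_EUR)T) = 1.1007 · e^((0.1086 − 0.0696) × 165/365)
= 1.1007 · e^0.017630 = 1.1007 × 1.017786
F = 1.1203 USD per EUR

1.1203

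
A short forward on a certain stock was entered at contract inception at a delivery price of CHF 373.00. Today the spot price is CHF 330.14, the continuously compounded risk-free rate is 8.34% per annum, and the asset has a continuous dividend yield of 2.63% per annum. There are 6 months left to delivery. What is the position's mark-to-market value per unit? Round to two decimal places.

Current fair forward for the remaining 6 months: F = S·e^((r − q)·T), (r − q) = 0.0834 − 0.0263 = 0.0571
F = 330.14 · e^(0.0571 × 6/12) = 330.14 × 1.028961 = 339.7012
Value of long forward = (F − K)·e^(−rT) = (339.7012 − 373.00) · e^(−0.0834·6/12)
= -33.2988 × 0.959157 = -31.94
Short position value = −(long value) = CHF 31.94

CHF 31.94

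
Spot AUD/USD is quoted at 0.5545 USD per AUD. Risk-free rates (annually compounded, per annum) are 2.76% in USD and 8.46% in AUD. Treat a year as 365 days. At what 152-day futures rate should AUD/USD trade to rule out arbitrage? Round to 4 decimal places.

0.5422

By covered interest parity, F = S · (1+r_USD)^T / (1+r_AUD)^T
= 0.5545 × 1.011402 / 1.034398 = 0.5545 × 0.977769
F = 0.5422 USD per AUD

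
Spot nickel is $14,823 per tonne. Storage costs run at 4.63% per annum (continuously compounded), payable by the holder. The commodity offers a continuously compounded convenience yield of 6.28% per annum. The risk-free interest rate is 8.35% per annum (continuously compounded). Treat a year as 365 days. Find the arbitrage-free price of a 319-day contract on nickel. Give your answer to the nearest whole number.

$15,717 per tonne

Net carry = r + u − y = 0.0835 + 0.0463 − 0.0628 = 0.0670
F = S·e^((r+u−y)T) = 14823 · e^(0.0670 × 319/365) = 14823 · e^0.058556
= 14823 × 1.060304 = $15,717 per tonne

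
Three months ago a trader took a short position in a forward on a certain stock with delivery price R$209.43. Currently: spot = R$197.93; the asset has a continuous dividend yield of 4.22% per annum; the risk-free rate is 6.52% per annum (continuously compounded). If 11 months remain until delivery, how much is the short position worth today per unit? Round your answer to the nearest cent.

Current fair forward for the remaining 11 months: F = S·e^((r − q)·T), (r − q) = 0.0652 − 0.0422 = 0.0230
F = 197.93 · e^(0.0230 × 11/12) = 197.93 × 1.021307 = 202.1473
Value of long forward = (F − K)·e^(−rT) = (202.1473 − 209.43) · e^(−0.0652·11/12)
= -7.2827 × 0.941984 = -6.86
Short position value = −(long value) = R$6.86

R$6.86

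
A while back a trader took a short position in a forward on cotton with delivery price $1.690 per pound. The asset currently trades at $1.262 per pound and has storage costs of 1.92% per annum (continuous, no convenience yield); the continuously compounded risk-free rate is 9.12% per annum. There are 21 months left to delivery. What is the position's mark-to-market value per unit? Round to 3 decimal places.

Current fair forward for the remaining 21 months: F = S·e^((r + u)·T), (r + u) = 0.0912 + 0.0192 = 0.1104
F = 1.262 · e^(0.1104 × 21/12) = 1.262 × 1.213125 = 1.5310
Value of long forward = (F − K)·e^(−rT) = (1.5310 − 1.690) · e^(−0.0912·21/12)
= -0.1590 × 0.852485 = -0.136
Short position value = −(long value) = $0.136

$0.136 per pound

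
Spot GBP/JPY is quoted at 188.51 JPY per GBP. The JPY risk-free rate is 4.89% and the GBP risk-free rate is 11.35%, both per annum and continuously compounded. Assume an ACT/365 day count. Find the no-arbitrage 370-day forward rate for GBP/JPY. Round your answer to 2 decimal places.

176.56

F = S·e^((r_JPY − r_GBP)T) = 188.51 · e^((0.0489 − 0.1135) × 370/365)
= 188.51 · e^-0.065485 = 188.51 × 0.936613
F = 176.56 JPY per GBP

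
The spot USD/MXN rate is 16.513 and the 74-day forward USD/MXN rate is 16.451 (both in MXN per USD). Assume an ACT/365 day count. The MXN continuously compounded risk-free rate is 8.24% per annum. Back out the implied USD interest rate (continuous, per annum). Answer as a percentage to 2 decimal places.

10.10%

F = S·e^((r_MXN − r_USD)T) ⇒ r_USD = r_MXN − ln(F/S)/T
ln(16.451/16.513) = -0.003762; /(74/365) = -0.018556
r_USD = 0.0824 + 0.018556 = 0.100956
r_USD = 10.10%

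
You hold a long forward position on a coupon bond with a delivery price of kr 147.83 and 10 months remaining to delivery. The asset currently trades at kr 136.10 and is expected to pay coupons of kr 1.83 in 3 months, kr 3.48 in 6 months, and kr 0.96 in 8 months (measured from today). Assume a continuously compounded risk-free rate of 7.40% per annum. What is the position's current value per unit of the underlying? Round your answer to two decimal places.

PV(remaining coupons) I = 1.83·e^(−0.0740·3/12) + 3.48·e^(−0.0740·6/12) + 0.96·e^(−0.0740·8/12) = 6.0638
Current forward F = (S − I)·e^(rT) = (136.10 − 6.0638)·e^(0.0740·10/12) = 130.0362 × 1.063608 = 138.3075
Value (long) = (F − K)·e^(−rT) = (138.3075 − 147.83) × 0.940196 = -8.9530
Value = -kr 8.95

-kr 8.95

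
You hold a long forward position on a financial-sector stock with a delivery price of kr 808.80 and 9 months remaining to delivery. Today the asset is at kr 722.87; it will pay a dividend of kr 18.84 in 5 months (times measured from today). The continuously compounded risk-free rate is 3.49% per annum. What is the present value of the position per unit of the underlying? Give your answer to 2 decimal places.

-kr 83.60

PV(remaining dividends) I = 18.84·e^(−0.0349·5/12) = 18.5680
Current forward F = (S − I)·e^(rT) = (722.87 − 18.5680)·e^(0.0349·9/12) = 704.3020 × 1.026521 = 722.9808
Value (long) = (F − K)·e^(−rT) = (722.9808 − 808.80) × 0.974165 = -83.6021
Value = -kr 83.60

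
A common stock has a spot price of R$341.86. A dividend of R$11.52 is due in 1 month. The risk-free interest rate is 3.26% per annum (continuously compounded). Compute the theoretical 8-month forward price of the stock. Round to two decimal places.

PV(dividends) I = 11.52·e^(−0.0326·1/12)
I = 11.4887
F = (S − I)·e^(rT) = (341.86 − 11.4887) · e^(0.0326·8/12)
= 330.3713 · e^0.021733 = 330.3713 × 1.021971 = R$337.63

R$337.63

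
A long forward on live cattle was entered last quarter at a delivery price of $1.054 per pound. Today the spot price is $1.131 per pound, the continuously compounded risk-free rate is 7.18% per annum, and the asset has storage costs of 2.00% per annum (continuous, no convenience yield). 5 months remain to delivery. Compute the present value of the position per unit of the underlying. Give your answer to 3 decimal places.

Current fair forward for the remaining 5 months: F = S·e^((r + u)·T), (r + u) = 0.0718 + 0.0200 = 0.0918
F = 1.131 · e^(0.0918 × 5/12) = 1.131 × 1.038991 = 1.1751
Value of long forward = (F − K)·e^(−rT) = (1.1751 − 1.054) · e^(−0.0718·5/12)
= 0.1211 × 0.970526 = 0.118

$0.118 per pound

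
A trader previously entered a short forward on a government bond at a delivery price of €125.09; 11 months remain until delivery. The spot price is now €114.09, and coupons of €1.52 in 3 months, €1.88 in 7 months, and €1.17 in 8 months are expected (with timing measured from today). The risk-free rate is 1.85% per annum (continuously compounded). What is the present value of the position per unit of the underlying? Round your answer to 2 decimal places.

€13.43

PV(remaining coupons) I = 1.52·e^(−0.0185·3/12) + 1.88·e^(−0.0185·7/12) + 1.17·e^(−0.0185·8/12) = 4.5285
Current forward F = (S − I)·e^(rT) = (114.09 − 4.5285)·e^(0.0185·11/12) = 109.5615 × 1.017103 = 111.4353
Value (long) = (F − K)·e^(−rT) = (111.4353 − 125.09) × 0.983185 = -13.4251
Short position value = −(long value) = €13.43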